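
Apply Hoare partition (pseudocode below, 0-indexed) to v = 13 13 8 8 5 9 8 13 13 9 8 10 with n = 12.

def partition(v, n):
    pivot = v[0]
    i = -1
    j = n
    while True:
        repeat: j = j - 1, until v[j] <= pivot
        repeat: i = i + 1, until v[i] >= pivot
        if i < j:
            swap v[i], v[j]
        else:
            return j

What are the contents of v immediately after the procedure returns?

10 8 8 8 5 9 8 9 13 13 13 13

pivot = v[0] = 13; i = -1, j = 12
j→11 (v[11]=10≤13), i→0 (v[0]=13≥13); i<j, swap → 10 13 8 8 5 9 8 13 13 9 8 13
j→10 (v[10]=8≤13), i→1 (v[1]=13≥13); i<j, swap → 10 8 8 8 5 9 8 13 13 9 13 13
j→9 (v[9]=9≤13), i→7 (v[7]=13≥13); i<j, swap → 10 8 8 8 5 9 8 9 13 13 13 13
j→8, i→8; i≥j, return j=8. v = 10 8 8 8 5 9 8 9 13 13 13 13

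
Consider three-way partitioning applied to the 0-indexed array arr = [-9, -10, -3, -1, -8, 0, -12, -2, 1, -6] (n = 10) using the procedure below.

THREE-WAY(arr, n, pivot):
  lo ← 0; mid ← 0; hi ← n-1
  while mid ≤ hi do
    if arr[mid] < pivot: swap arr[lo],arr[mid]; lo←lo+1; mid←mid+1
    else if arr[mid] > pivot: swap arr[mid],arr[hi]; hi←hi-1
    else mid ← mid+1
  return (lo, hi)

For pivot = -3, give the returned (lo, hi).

lo=0 mid=0 hi=9
-9<-3: swap(0,0), lo=1 mid=1 ⇒ [-9, -10, -3, -1, -8, 0, -12, -2, 1, -6]
-10<-3: swap(1,1), lo=2 mid=2 ⇒ [-9, -10, -3, -1, -8, 0, -12, -2, 1, -6]
-3=-3: mid=3
-1>-3: swap(3,9), hi=8 ⇒ [-9, -10, -3, -6, -8, 0, -12, -2, 1, -1]
-6<-3: swap(2,3), lo=3 mid=4 ⇒ [-9, -10, -6, -3, -8, 0, -12, -2, 1, -1]
-8<-3: swap(3,4), lo=4 mid=5 ⇒ [-9, -10, -6, -8, -3, 0, -12, -2, 1, -1]
0>-3: swap(5,8), hi=7 ⇒ [-9, -10, -6, -8, -3, 1, -12, -2, 0, -1]
1>-3: swap(5,7), hi=6 ⇒ [-9, -10, -6, -8, -3, -2, -12, 1, 0, -1]
-2>-3: swap(5,6), hi=5 ⇒ [-9, -10, -6, -8, -3, -12, -2, 1, 0, -1]
-12<-3: swap(4,5), lo=5 mid=6 ⇒ [-9, -10, -6, -8, -12, -3, -2, 1, 0, -1]
done. lo=5 hi=5; arr=[-9, -10, -6, -8, -12, -3, -2, 1, 0, -1]

(5, 5)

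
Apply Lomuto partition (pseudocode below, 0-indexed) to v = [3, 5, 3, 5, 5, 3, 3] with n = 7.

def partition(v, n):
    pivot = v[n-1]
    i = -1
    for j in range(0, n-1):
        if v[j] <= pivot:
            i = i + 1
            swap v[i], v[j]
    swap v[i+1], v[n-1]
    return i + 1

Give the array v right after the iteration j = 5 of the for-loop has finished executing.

[3, 3, 3, 5, 5, 5, 3]

pivot=3, i=-1
j=0: 3≤3, i=0, swap(0,0) ⇒ [3, 5, 3, 5, 5, 3, 3]
j=1: 5>3, skip
j=2: 3≤3, i=1, swap(1,2) ⇒ [3, 3, 5, 5, 5, 3, 3]
j=3: 5>3, skip
j=4: 5>3, skip
j=5: 3≤3, i=2, swap(2,5) ⇒ [3, 3, 3, 5, 5, 5, 3]
(after j=5) v = [3, 3, 3, 5, 5, 5, 3]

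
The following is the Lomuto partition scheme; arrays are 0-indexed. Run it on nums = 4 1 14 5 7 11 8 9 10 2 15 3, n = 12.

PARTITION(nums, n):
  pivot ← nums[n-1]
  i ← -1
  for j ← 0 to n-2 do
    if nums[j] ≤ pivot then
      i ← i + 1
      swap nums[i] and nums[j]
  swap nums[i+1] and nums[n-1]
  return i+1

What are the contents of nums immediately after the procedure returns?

1 2 3 5 7 11 8 9 10 4 15 14

pivot = nums[11] = 3; i = -1
j=0: nums[0]=4 > 3 → no swap
j=1: nums[1]=1 ≤ 3 → i=0, swap nums[0],nums[1] → 1 4 14 5 7 11 8 9 10 2 15 3
j=2: nums[2]=14 > 3 → no swap
j=3: nums[3]=5 > 3 → no swap
j=4: nums[4]=7 > 3 → no swap
j=5: nums[5]=11 > 3 → no swap
j=6: nums[6]=8 > 3 → no swap
j=7: nums[7]=9 > 3 → no swap
j=8: nums[8]=10 > 3 → no swap
j=9: nums[9]=2 ≤ 3 → i=1, swap nums[1],nums[9] → 1 2 14 5 7 11 8 9 10 4 15 3
j=10: nums[10]=15 > 3 → no swap
final swap nums[2],nums[11] → 1 2 3 5 7 11 8 9 10 4 15 14; return 2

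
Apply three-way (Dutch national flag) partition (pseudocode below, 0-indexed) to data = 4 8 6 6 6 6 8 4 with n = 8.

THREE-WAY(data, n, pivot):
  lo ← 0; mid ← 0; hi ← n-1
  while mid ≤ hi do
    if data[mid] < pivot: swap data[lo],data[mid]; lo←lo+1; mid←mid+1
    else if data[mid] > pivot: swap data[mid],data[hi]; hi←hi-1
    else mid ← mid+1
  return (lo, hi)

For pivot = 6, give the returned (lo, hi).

lo=0 mid=0 hi=7
4<6: swap(0,0), lo=1 mid=1 ⇒ 4 8 6 6 6 6 8 4
8>6: swap(1,7), hi=6 ⇒ 4 4 6 6 6 6 8 8
4<6: swap(1,1), lo=2 mid=2 ⇒ 4 4 6 6 6 6 8 8
6=6: mid=3
6=6: mid=4
6=6: mid=5
6=6: mid=6
8>6: swap(6,6), hi=5 ⇒ 4 4 6 6 6 6 8 8
done. lo=2 hi=5; data=4 4 6 6 6 6 8 8

(2, 5)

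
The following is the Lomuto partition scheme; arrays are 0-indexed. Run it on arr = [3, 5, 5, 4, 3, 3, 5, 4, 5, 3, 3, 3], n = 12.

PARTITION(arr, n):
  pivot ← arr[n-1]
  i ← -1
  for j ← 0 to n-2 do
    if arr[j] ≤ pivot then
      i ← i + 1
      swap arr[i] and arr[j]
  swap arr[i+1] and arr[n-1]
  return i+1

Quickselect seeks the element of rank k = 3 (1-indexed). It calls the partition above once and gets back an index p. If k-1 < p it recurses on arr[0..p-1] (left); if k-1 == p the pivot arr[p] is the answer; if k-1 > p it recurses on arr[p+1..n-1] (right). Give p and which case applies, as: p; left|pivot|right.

5; left

pivot = arr[11] = 3; i = -1
j=0: arr[0]=3 ≤ 3 → i=0, swap arr[0],arr[0] (no change) → [3, 5, 5, 4, 3, 3, 5, 4, 5, 3, 3, 3]
j=1: arr[1]=5 > 3 → no swap
j=2: arr[2]=5 > 3 → no swap
j=3: arr[3]=4 > 3 → no swap
j=4: arr[4]=3 ≤ 3 → i=1, swap arr[1],arr[4] → [3, 3, 5, 4, 5, 3, 5, 4, 5, 3, 3, 3]
j=5: arr[5]=3 ≤ 3 → i=2, swap arr[2],arr[5] → [3, 3, 3, 4, 5, 5, 5, 4, 5, 3, 3, 3]
j=6: arr[6]=5 > 3 → no swap
j=7: arr[7]=4 > 3 → no swap
j=8: arr[8]=5 > 3 → no swap
j=9: arr[9]=3 ≤ 3 → i=3, swap arr[3],arr[9] → [3, 3, 3, 3, 5, 5, 5, 4, 5, 4, 3, 3]
j=10: arr[10]=3 ≤ 3 → i=4, swap arr[4],arr[10] → [3, 3, 3, 3, 3, 5, 5, 4, 5, 4, 5, 3]
final swap arr[5],arr[11] → [3, 3, 3, 3, 3, 3, 5, 4, 5, 4, 5, 5]; return 5
p = 5; k-1 = 2 < 5 ⇒ left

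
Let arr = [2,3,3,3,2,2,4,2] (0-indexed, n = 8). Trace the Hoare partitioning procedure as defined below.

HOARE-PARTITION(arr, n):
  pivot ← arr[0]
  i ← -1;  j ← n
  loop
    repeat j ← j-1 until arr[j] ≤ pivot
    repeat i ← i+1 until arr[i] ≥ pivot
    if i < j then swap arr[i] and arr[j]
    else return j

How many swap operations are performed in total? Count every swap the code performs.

3

pivot=2
j stops at 7 (2), i stops at 0 (2); swap ⇒ [2,3,3,3,2,2,4,2]
j stops at 5 (2), i stops at 1 (3); swap ⇒ [2,2,3,3,2,3,4,2]
j stops at 4 (2), i stops at 2 (3); swap ⇒ [2,2,2,3,3,3,4,2]
j stops at 2, i stops at 3; i≥j ⇒ return 2. arr=[2,2,2,3,3,3,4,2]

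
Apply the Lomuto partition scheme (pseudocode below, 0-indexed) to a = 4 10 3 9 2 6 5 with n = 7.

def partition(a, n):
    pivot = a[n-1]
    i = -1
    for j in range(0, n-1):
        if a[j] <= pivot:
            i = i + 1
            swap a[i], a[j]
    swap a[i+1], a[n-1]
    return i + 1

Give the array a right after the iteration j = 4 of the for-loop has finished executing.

pivot=5, i=-1
j=0: 4≤5, i=0, swap(0,0) ⇒ 4 10 3 9 2 6 5
j=1: 10>5, skip
j=2: 3≤5, i=1, swap(1,2) ⇒ 4 3 10 9 2 6 5
j=3: 9>5, skip
j=4: 2≤5, i=2, swap(2,4) ⇒ 4 3 2 9 10 6 5
(after j=4) a = 4 3 2 9 10 6 5

4 3 2 9 10 6 5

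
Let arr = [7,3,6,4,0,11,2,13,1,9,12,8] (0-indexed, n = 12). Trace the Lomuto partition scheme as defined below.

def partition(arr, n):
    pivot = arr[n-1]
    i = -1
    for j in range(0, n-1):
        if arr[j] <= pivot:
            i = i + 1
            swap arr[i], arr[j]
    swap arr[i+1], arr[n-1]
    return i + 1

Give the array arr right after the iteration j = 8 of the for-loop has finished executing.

pivot=8, i=-1
j=0: 7≤8, i=0, swap(0,0) ⇒ [7,3,6,4,0,11,2,13,1,9,12,8]
j=1: 3≤8, i=1, swap(1,1) ⇒ [7,3,6,4,0,11,2,13,1,9,12,8]
j=2: 6≤8, i=2, swap(2,2) ⇒ [7,3,6,4,0,11,2,13,1,9,12,8]
j=3: 4≤8, i=3, swap(3,3) ⇒ [7,3,6,4,0,11,2,13,1,9,12,8]
j=4: 0≤8, i=4, swap(4,4) ⇒ [7,3,6,4,0,11,2,13,1,9,12,8]
j=5: 11>8, skip
j=6: 2≤8, i=5, swap(5,6) ⇒ [7,3,6,4,0,2,11,13,1,9,12,8]
j=7: 13>8, skip
j=8: 1≤8, i=6, swap(6,8) ⇒ [7,3,6,4,0,2,1,13,11,9,12,8]
(after j=8) arr = [7,3,6,4,0,2,1,13,11,9,12,8]

[7,3,6,4,0,2,1,13,11,9,12,8]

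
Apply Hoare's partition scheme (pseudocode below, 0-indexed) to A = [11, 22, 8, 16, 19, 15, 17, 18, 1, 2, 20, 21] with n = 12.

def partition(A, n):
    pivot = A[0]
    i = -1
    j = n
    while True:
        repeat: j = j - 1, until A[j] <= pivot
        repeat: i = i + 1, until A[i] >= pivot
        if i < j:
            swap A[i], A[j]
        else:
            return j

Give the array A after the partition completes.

[2, 1, 8, 16, 19, 15, 17, 18, 22, 11, 20, 21]

pivot = A[0] = 11; i = -1, j = 12
j→9 (A[9]=2≤11), i→0 (A[0]=11≥11); i<j, swap → [2, 22, 8, 16, 19, 15, 17, 18, 1, 11, 20, 21]
j→8 (A[8]=1≤11), i→1 (A[1]=22≥11); i<j, swap → [2, 1, 8, 16, 19, 15, 17, 18, 22, 11, 20, 21]
j→2, i→3; i≥j, return j=2. A = [2, 1, 8, 16, 19, 15, 17, 18, 22, 11, 20, 21]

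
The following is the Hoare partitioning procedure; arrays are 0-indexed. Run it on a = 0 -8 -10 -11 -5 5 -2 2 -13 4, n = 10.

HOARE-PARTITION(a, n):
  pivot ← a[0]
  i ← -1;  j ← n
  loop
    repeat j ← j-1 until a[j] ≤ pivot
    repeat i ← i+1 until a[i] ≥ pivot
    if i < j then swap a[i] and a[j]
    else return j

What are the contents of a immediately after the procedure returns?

-13 -8 -10 -11 -5 -2 5 2 0 4

pivot=0
j stops at 8 (-13), i stops at 0 (0); swap ⇒ -13 -8 -10 -11 -5 5 -2 2 0 4
j stops at 6 (-2), i stops at 5 (5); swap ⇒ -13 -8 -10 -11 -5 -2 5 2 0 4
j stops at 5, i stops at 6; i≥j ⇒ return 5. a=-13 -8 -10 -11 -5 -2 5 2 0 4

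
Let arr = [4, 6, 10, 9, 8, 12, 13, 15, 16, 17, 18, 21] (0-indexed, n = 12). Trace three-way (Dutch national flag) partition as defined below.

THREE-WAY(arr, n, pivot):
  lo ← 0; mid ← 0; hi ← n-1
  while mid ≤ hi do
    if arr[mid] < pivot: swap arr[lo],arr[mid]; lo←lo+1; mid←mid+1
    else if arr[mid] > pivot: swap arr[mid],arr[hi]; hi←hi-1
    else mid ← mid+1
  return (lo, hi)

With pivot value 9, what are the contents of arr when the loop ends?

pivot = 9; lo=0, mid=0, hi=11
arr[mid]=4<9: swap arr[0],arr[0]; lo=1,mid=1 → [4, 6, 10, 9, 8, 12, 13, 15, 16, 17, 18, 21]
arr[mid]=6<9: swap arr[1],arr[1]; lo=2,mid=2 → [4, 6, 10, 9, 8, 12, 13, 15, 16, 17, 18, 21]
arr[mid]=10>9: swap arr[2],arr[11]; hi=10 → [4, 6, 21, 9, 8, 12, 13, 15, 16, 17, 18, 10]
arr[mid]=21>9: swap arr[2],arr[10]; hi=9 → [4, 6, 18, 9, 8, 12, 13, 15, 16, 17, 21, 10]
arr[mid]=18>9: swap arr[2],arr[9]; hi=8 → [4, 6, 17, 9, 8, 12, 13, 15, 16, 18, 21, 10]
arr[mid]=17>9: swap arr[2],arr[8]; hi=7 → [4, 6, 16, 9, 8, 12, 13, 15, 17, 18, 21, 10]
arr[mid]=16>9: swap arr[2],arr[7]; hi=6 → [4, 6, 15, 9, 8, 12, 13, 16, 17, 18, 21, 10]
arr[mid]=15>9: swap arr[2],arr[6]; hi=5 → [4, 6, 13, 9, 8, 12, 15, 16, 17, 18, 21, 10]
arr[mid]=13>9: swap arr[2],arr[5]; hi=4 → [4, 6, 12, 9, 8, 13, 15, 16, 17, 18, 21, 10]
arr[mid]=12>9: swap arr[2],arr[4]; hi=3 → [4, 6, 8, 9, 12, 13, 15, 16, 17, 18, 21, 10]
arr[mid]=8<9: swap arr[2],arr[2]; lo=3,mid=3 → [4, 6, 8, 9, 12, 13, 15, 16, 17, 18, 21, 10]
arr[mid]=9=9: mid=4
end: lo=3, hi=3; arr = [4, 6, 8, 9, 12, 13, 15, 16, 17, 18, 21, 10]

[4, 6, 8, 9, 12, 13, 15, 16, 17, 18, 21, 10]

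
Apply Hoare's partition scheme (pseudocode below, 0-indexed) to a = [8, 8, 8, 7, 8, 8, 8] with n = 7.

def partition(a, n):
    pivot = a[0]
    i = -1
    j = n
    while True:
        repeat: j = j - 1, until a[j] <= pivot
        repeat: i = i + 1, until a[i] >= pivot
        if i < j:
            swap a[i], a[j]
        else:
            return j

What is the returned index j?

3

pivot = a[0] = 8; i = -1, j = 7
j→6 (a[6]=8≤8), i→0 (a[0]=8≥8); i<j, swap → [8, 8, 8, 7, 8, 8, 8]
j→5 (a[5]=8≤8), i→1 (a[1]=8≥8); i<j, swap → [8, 8, 8, 7, 8, 8, 8]
j→4 (a[4]=8≤8), i→2 (a[2]=8≥8); i<j, swap → [8, 8, 8, 7, 8, 8, 8]
j→3, i→4; i≥j, return j=3. a = [8, 8, 8, 7, 8, 8, 8]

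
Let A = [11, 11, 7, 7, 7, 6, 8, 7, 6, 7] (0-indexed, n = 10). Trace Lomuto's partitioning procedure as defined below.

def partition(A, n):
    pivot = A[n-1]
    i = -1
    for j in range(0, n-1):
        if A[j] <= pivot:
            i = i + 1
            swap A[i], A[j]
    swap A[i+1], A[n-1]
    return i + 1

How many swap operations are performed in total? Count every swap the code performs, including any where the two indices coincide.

7

pivot = A[9] = 7; i = -1
j=0: A[0]=11 > 7 → no swap
j=1: A[1]=11 > 7 → no swap
j=2: A[2]=7 ≤ 7 → i=0, swap A[0],A[2] → [7, 11, 11, 7, 7, 6, 8, 7, 6, 7]
j=3: A[3]=7 ≤ 7 → i=1, swap A[1],A[3] → [7, 7, 11, 11, 7, 6, 8, 7, 6, 7]
j=4: A[4]=7 ≤ 7 → i=2, swap A[2],A[4] → [7, 7, 7, 11, 11, 6, 8, 7, 6, 7]
j=5: A[5]=6 ≤ 7 → i=3, swap A[3],A[5] → [7, 7, 7, 6, 11, 11, 8, 7, 6, 7]
j=6: A[6]=8 > 7 → no swap
j=7: A[7]=7 ≤ 7 → i=4, swap A[4],A[7] → [7, 7, 7, 6, 7, 11, 8, 11, 6, 7]
j=8: A[8]=6 ≤ 7 → i=5, swap A[5],A[8] → [7, 7, 7, 6, 7, 6, 8, 11, 11, 7]
final swap A[6],A[9] → [7, 7, 7, 6, 7, 6, 7, 11, 11, 8]; return 6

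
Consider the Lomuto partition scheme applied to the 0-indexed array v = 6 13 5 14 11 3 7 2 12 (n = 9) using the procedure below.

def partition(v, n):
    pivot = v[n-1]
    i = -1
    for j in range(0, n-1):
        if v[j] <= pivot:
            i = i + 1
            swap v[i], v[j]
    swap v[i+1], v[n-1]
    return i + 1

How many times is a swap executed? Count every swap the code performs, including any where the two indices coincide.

pivot=12, i=-1
j=0: 6≤12, i=0, swap(0,0) ⇒ 6 13 5 14 11 3 7 2 12
j=1: 13>12, skip
j=2: 5≤12, i=1, swap(1,2) ⇒ 6 5 13 14 11 3 7 2 12
j=3: 14>12, skip
j=4: 11≤12, i=2, swap(2,4) ⇒ 6 5 11 14 13 3 7 2 12
j=5: 3≤12, i=3, swap(3,5) ⇒ 6 5 11 3 13 14 7 2 12
j=6: 7≤12, i=4, swap(4,6) ⇒ 6 5 11 3 7 14 13 2 12
j=7: 2≤12, i=5, swap(5,7) ⇒ 6 5 11 3 7 2 13 14 12
swap(6,8) ⇒ 6 5 11 3 7 2 12 14 13; return 6

7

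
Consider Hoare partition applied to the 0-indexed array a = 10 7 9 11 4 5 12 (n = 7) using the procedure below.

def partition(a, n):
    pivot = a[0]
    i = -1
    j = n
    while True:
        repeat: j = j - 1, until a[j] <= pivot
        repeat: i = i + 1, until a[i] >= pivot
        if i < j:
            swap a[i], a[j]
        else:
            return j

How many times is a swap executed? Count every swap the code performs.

2

pivot = a[0] = 10; i = -1, j = 7
j→5 (a[5]=5≤10), i→0 (a[0]=10≥10); i<j, swap → 5 7 9 11 4 10 12
j→4 (a[4]=4≤10), i→3 (a[3]=11≥10); i<j, swap → 5 7 9 4 11 10 12
j→3, i→4; i≥j, return j=3. a = 5 7 9 4 11 10 12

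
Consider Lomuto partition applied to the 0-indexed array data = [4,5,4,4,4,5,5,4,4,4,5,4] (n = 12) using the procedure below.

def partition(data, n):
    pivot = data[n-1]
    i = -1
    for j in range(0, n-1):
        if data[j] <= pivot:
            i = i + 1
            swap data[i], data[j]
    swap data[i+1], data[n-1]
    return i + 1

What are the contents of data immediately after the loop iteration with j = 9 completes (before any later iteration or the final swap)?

[4,4,4,4,4,4,4,5,5,5,5,4]

pivot=4, i=-1
j=0: 4≤4, i=0, swap(0,0) ⇒ [4,5,4,4,4,5,5,4,4,4,5,4]
j=1: 5>4, skip
j=2: 4≤4, i=1, swap(1,2) ⇒ [4,4,5,4,4,5,5,4,4,4,5,4]
j=3: 4≤4, i=2, swap(2,3) ⇒ [4,4,4,5,4,5,5,4,4,4,5,4]
j=4: 4≤4, i=3, swap(3,4) ⇒ [4,4,4,4,5,5,5,4,4,4,5,4]
j=5: 5>4, skip
j=6: 5>4, skip
j=7: 4≤4, i=4, swap(4,7) ⇒ [4,4,4,4,4,5,5,5,4,4,5,4]
j=8: 4≤4, i=5, swap(5,8) ⇒ [4,4,4,4,4,4,5,5,5,4,5,4]
j=9: 4≤4, i=6, swap(6,9) ⇒ [4,4,4,4,4,4,4,5,5,5,5,4]
(after j=9) data = [4,4,4,4,4,4,4,5,5,5,5,4]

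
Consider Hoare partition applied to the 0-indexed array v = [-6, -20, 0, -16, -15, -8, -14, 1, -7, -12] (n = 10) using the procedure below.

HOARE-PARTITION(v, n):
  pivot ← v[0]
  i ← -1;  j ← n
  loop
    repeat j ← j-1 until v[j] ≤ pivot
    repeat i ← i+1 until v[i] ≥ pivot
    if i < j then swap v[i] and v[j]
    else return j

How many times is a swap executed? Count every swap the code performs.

2

pivot = v[0] = -6; i = -1, j = 10
j→9 (v[9]=-12≤-6), i→0 (v[0]=-6≥-6); i<j, swap → [-12, -20, 0, -16, -15, -8, -14, 1, -7, -6]
j→8 (v[8]=-7≤-6), i→2 (v[2]=0≥-6); i<j, swap → [-12, -20, -7, -16, -15, -8, -14, 1, 0, -6]
j→6, i→7; i≥j, return j=6. v = [-12, -20, -7, -16, -15, -8, -14, 1, 0, -6]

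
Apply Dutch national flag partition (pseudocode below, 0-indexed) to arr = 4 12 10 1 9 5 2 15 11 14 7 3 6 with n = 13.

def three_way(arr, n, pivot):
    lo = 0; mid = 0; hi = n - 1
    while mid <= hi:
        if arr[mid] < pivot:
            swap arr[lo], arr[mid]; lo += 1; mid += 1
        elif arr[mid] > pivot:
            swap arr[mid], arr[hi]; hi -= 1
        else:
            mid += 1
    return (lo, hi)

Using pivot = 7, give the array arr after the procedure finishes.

4 6 3 1 5 2 7 11 14 15 9 10 12

lo=0 mid=0 hi=12
4<7: swap(0,0), lo=1 mid=1 ⇒ 4 12 10 1 9 5 2 15 11 14 7 3 6
12>7: swap(1,12), hi=11 ⇒ 4 6 10 1 9 5 2 15 11 14 7 3 12
6<7: swap(1,1), lo=2 mid=2 ⇒ 4 6 10 1 9 5 2 15 11 14 7 3 12
10>7: swap(2,11), hi=10 ⇒ 4 6 3 1 9 5 2 15 11 14 7 10 12
3<7: swap(2,2), lo=3 mid=3 ⇒ 4 6 3 1 9 5 2 15 11 14 7 10 12
1<7: swap(3,3), lo=4 mid=4 ⇒ 4 6 3 1 9 5 2 15 11 14 7 10 12
9>7: swap(4,10), hi=9 ⇒ 4 6 3 1 7 5 2 15 11 14 9 10 12
7=7: mid=5
5<7: swap(4,5), lo=5 mid=6 ⇒ 4 6 3 1 5 7 2 15 11 14 9 10 12
2<7: swap(5,6), lo=6 mid=7 ⇒ 4 6 3 1 5 2 7 15 11 14 9 10 12
15>7: swap(7,9), hi=8 ⇒ 4 6 3 1 5 2 7 14 11 15 9 10 12
14>7: swap(7,8), hi=7 ⇒ 4 6 3 1 5 2 7 11 14 15 9 10 12
11>7: swap(7,7), hi=6 ⇒ 4 6 3 1 5 2 7 11 14 15 9 10 12
done. lo=6 hi=6; arr=4 6 3 1 5 2 7 11 14 15 9 10 12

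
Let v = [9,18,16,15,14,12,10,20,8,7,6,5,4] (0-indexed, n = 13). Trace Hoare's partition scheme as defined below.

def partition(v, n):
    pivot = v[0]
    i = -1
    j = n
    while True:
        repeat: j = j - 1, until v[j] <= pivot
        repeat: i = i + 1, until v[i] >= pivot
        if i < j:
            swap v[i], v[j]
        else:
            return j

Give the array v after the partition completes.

pivot = v[0] = 9; i = -1, j = 13
j→12 (v[12]=4≤9), i→0 (v[0]=9≥9); i<j, swap → [4,18,16,15,14,12,10,20,8,7,6,5,9]
j→11 (v[11]=5≤9), i→1 (v[1]=18≥9); i<j, swap → [4,5,16,15,14,12,10,20,8,7,6,18,9]
j→10 (v[10]=6≤9), i→2 (v[2]=16≥9); i<j, swap → [4,5,6,15,14,12,10,20,8,7,16,18,9]
j→9 (v[9]=7≤9), i→3 (v[3]=15≥9); i<j, swap → [4,5,6,7,14,12,10,20,8,15,16,18,9]
j→8 (v[8]=8≤9), i→4 (v[4]=14≥9); i<j, swap → [4,5,6,7,8,12,10,20,14,15,16,18,9]
j→4, i→5; i≥j, return j=4. v = [4,5,6,7,8,12,10,20,14,15,16,18,9]

[4,5,6,7,8,12,10,20,14,15,16,18,9]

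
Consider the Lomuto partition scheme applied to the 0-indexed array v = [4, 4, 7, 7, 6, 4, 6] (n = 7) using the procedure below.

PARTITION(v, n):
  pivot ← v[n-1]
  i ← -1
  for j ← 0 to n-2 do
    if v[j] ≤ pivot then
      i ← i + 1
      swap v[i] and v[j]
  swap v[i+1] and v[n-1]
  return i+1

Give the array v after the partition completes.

pivot=6, i=-1
j=0: 4≤6, i=0, swap(0,0) ⇒ [4, 4, 7, 7, 6, 4, 6]
j=1: 4≤6, i=1, swap(1,1) ⇒ [4, 4, 7, 7, 6, 4, 6]
j=2: 7>6, skip
j=3: 7>6, skip
j=4: 6≤6, i=2, swap(2,4) ⇒ [4, 4, 6, 7, 7, 4, 6]
j=5: 4≤6, i=3, swap(3,5) ⇒ [4, 4, 6, 4, 7, 7, 6]
swap(4,6) ⇒ [4, 4, 6, 4, 6, 7, 7]; return 4

[4, 4, 6, 4, 6, 7, 7]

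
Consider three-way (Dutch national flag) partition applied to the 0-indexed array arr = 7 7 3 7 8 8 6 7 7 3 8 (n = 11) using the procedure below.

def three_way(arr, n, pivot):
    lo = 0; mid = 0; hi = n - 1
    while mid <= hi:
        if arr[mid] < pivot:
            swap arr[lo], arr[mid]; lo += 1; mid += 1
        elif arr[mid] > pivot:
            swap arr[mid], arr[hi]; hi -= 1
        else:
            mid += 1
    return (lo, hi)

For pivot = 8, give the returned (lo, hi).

(8, 10)

lo=0 mid=0 hi=10
7<8: swap(0,0), lo=1 mid=1 ⇒ 7 7 3 7 8 8 6 7 7 3 8
7<8: swap(1,1), lo=2 mid=2 ⇒ 7 7 3 7 8 8 6 7 7 3 8
3<8: swap(2,2), lo=3 mid=3 ⇒ 7 7 3 7 8 8 6 7 7 3 8
7<8: swap(3,3), lo=4 mid=4 ⇒ 7 7 3 7 8 8 6 7 7 3 8
8=8: mid=5
8=8: mid=6
6<8: swap(4,6), lo=5 mid=7 ⇒ 7 7 3 7 6 8 8 7 7 3 8
7<8: swap(5,7), lo=6 mid=8 ⇒ 7 7 3 7 6 7 8 8 7 3 8
7<8: swap(6,8), lo=7 mid=9 ⇒ 7 7 3 7 6 7 7 8 8 3 8
3<8: swap(7,9), lo=8 mid=10 ⇒ 7 7 3 7 6 7 7 3 8 8 8
8=8: mid=11
done. lo=8 hi=10; arr=7 7 3 7 6 7 7 3 8 8 8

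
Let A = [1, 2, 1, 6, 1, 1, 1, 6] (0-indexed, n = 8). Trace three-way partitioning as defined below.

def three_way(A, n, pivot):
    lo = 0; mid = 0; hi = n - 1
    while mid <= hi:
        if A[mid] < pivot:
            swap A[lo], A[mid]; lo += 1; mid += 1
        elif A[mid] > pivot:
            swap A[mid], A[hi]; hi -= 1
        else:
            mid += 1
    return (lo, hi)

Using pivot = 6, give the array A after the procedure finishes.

[1, 2, 1, 1, 1, 1, 6, 6]

lo=0 mid=0 hi=7
1<6: swap(0,0), lo=1 mid=1 ⇒ [1, 2, 1, 6, 1, 1, 1, 6]
2<6: swap(1,1), lo=2 mid=2 ⇒ [1, 2, 1, 6, 1, 1, 1, 6]
1<6: swap(2,2), lo=3 mid=3 ⇒ [1, 2, 1, 6, 1, 1, 1, 6]
6=6: mid=4
1<6: swap(3,4), lo=4 mid=5 ⇒ [1, 2, 1, 1, 6, 1, 1, 6]
1<6: swap(4,5), lo=5 mid=6 ⇒ [1, 2, 1, 1, 1, 6, 1, 6]
1<6: swap(5,6), lo=6 mid=7 ⇒ [1, 2, 1, 1, 1, 1, 6, 6]
6=6: mid=8
done. lo=6 hi=7; A=[1, 2, 1, 1, 1, 1, 6, 6]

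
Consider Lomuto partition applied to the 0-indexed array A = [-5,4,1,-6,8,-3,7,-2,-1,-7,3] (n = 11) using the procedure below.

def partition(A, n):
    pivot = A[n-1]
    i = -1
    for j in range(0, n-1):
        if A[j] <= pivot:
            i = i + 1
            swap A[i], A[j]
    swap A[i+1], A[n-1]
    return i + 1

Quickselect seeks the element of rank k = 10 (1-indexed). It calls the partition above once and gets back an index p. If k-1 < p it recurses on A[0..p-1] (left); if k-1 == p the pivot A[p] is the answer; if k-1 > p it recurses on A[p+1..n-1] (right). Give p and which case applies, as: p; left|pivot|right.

7; right

pivot=3, i=-1
j=0: -5≤3, i=0, swap(0,0) ⇒ [-5,4,1,-6,8,-3,7,-2,-1,-7,3]
j=1: 4>3, skip
j=2: 1≤3, i=1, swap(1,2) ⇒ [-5,1,4,-6,8,-3,7,-2,-1,-7,3]
j=3: -6≤3, i=2, swap(2,3) ⇒ [-5,1,-6,4,8,-3,7,-2,-1,-7,3]
j=4: 8>3, skip
j=5: -3≤3, i=3, swap(3,5) ⇒ [-5,1,-6,-3,8,4,7,-2,-1,-7,3]
j=6: 7>3, skip
j=7: -2≤3, i=4, swap(4,7) ⇒ [-5,1,-6,-3,-2,4,7,8,-1,-7,3]
j=8: -1≤3, i=5, swap(5,8) ⇒ [-5,1,-6,-3,-2,-1,7,8,4,-7,3]
j=9: -7≤3, i=6, swap(6,9) ⇒ [-5,1,-6,-3,-2,-1,-7,8,4,7,3]
swap(7,10) ⇒ [-5,1,-6,-3,-2,-1,-7,3,4,7,8]; return 7
p = 7; k-1 = 9 > 7 ⇒ right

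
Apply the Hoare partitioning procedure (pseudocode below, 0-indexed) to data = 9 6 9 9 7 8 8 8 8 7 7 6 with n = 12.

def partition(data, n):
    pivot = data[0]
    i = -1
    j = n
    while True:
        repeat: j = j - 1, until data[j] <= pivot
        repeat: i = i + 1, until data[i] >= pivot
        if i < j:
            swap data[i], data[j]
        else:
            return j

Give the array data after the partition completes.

pivot=9
j stops at 11 (6), i stops at 0 (9); swap ⇒ 6 6 9 9 7 8 8 8 8 7 7 9
j stops at 10 (7), i stops at 2 (9); swap ⇒ 6 6 7 9 7 8 8 8 8 7 9 9
j stops at 9 (7), i stops at 3 (9); swap ⇒ 6 6 7 7 7 8 8 8 8 9 9 9
j stops at 8, i stops at 9; i≥j ⇒ return 8. data=6 6 7 7 7 8 8 8 8 9 9 9

6 6 7 7 7 8 8 8 8 9 9 9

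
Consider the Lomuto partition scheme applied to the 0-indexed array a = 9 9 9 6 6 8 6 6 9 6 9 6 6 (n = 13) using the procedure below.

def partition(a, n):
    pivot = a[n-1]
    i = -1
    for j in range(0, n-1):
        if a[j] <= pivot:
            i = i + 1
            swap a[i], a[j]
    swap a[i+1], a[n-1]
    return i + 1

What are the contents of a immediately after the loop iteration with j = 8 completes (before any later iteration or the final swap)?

6 6 6 6 9 8 9 9 9 6 9 6 6

pivot=6, i=-1
j=0: 9>6, skip
j=1: 9>6, skip
j=2: 9>6, skip
j=3: 6≤6, i=0, swap(0,3) ⇒ 6 9 9 9 6 8 6 6 9 6 9 6 6
j=4: 6≤6, i=1, swap(1,4) ⇒ 6 6 9 9 9 8 6 6 9 6 9 6 6
j=5: 8>6, skip
j=6: 6≤6, i=2, swap(2,6) ⇒ 6 6 6 9 9 8 9 6 9 6 9 6 6
j=7: 6≤6, i=3, swap(3,7) ⇒ 6 6 6 6 9 8 9 9 9 6 9 6 6
j=8: 9>6, skip
(after j=8) a = 6 6 6 6 9 8 9 9 9 6 9 6 6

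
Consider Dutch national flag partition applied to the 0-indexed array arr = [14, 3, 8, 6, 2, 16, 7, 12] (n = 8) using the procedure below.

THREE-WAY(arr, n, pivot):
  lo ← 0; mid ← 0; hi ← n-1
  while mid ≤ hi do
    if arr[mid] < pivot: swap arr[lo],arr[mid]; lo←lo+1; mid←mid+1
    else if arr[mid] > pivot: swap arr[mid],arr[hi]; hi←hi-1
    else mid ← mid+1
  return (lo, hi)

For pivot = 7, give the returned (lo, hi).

(3, 3)

pivot = 7; lo=0, mid=0, hi=7
arr[mid]=14>7: swap arr[0],arr[7]; hi=6 → [12, 3, 8, 6, 2, 16, 7, 14]
arr[mid]=12>7: swap arr[0],arr[6]; hi=5 → [7, 3, 8, 6, 2, 16, 12, 14]
arr[mid]=7=7: mid=1
arr[mid]=3<7: swap arr[0],arr[1]; lo=1,mid=2 → [3, 7, 8, 6, 2, 16, 12, 14]
arr[mid]=8>7: swap arr[2],arr[5]; hi=4 → [3, 7, 16, 6, 2, 8, 12, 14]
arr[mid]=16>7: swap arr[2],arr[4]; hi=3 → [3, 7, 2, 6, 16, 8, 12, 14]
arr[mid]=2<7: swap arr[1],arr[2]; lo=2,mid=3 → [3, 2, 7, 6, 16, 8, 12, 14]
arr[mid]=6<7: swap arr[2],arr[3]; lo=3,mid=4 → [3, 2, 6, 7, 16, 8, 12, 14]
end: lo=3, hi=3; arr = [3, 2, 6, 7, 16, 8, 12, 14]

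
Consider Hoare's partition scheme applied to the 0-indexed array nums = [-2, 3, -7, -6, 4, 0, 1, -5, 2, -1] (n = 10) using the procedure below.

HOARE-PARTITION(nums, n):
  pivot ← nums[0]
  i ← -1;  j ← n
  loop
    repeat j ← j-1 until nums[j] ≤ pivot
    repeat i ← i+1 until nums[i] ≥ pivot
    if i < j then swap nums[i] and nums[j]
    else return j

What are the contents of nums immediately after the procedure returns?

pivot = nums[0] = -2; i = -1, j = 10
j→7 (nums[7]=-5≤-2), i→0 (nums[0]=-2≥-2); i<j, swap → [-5, 3, -7, -6, 4, 0, 1, -2, 2, -1]
j→3 (nums[3]=-6≤-2), i→1 (nums[1]=3≥-2); i<j, swap → [-5, -6, -7, 3, 4, 0, 1, -2, 2, -1]
j→2, i→3; i≥j, return j=2. nums = [-5, -6, -7, 3, 4, 0, 1, -2, 2, -1]

[-5, -6, -7, 3, 4, 0, 1, -2, 2, -1]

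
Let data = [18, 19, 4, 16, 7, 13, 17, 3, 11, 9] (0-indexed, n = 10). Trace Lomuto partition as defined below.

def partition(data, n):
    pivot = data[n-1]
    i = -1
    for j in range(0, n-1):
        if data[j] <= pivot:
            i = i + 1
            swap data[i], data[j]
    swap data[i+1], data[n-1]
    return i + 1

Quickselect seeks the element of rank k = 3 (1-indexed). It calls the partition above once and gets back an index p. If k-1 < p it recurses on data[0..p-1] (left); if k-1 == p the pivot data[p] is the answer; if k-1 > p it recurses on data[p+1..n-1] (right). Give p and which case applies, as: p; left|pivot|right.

pivot = data[9] = 9; i = -1
j=0: data[0]=18 > 9 → no swap
j=1: data[1]=19 > 9 → no swap
j=2: data[2]=4 ≤ 9 → i=0, swap data[0],data[2] → [4, 19, 18, 16, 7, 13, 17, 3, 11, 9]
j=3: data[3]=16 > 9 → no swap
j=4: data[4]=7 ≤ 9 → i=1, swap data[1],data[4] → [4, 7, 18, 16, 19, 13, 17, 3, 11, 9]
j=5: data[5]=13 > 9 → no swap
j=6: data[6]=17 > 9 → no swap
j=7: data[7]=3 ≤ 9 → i=2, swap data[2],data[7] → [4, 7, 3, 16, 19, 13, 17, 18, 11, 9]
j=8: data[8]=11 > 9 → no swap
final swap data[3],data[9] → [4, 7, 3, 9, 19, 13, 17, 18, 11, 16]; return 3
p = 3; k-1 = 2 < 3 ⇒ left

3; left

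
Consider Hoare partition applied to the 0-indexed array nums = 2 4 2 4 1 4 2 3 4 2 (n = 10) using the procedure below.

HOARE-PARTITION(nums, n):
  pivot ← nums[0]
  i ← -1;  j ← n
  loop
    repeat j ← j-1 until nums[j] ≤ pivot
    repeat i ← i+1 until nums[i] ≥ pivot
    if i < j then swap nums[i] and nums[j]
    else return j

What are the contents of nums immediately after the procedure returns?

pivot = nums[0] = 2; i = -1, j = 10
j→9 (nums[9]=2≤2), i→0 (nums[0]=2≥2); i<j, swap → 2 4 2 4 1 4 2 3 4 2
j→6 (nums[6]=2≤2), i→1 (nums[1]=4≥2); i<j, swap → 2 2 2 4 1 4 4 3 4 2
j→4 (nums[4]=1≤2), i→2 (nums[2]=2≥2); i<j, swap → 2 2 1 4 2 4 4 3 4 2
j→2, i→3; i≥j, return j=2. nums = 2 2 1 4 2 4 4 3 4 2

2 2 1 4 2 4 4 3 4 2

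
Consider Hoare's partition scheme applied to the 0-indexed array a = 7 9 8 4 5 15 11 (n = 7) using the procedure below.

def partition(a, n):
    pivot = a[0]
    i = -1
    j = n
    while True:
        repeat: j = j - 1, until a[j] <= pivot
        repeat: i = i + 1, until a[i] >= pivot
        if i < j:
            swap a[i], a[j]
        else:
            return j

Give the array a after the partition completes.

pivot = a[0] = 7; i = -1, j = 7
j→4 (a[4]=5≤7), i→0 (a[0]=7≥7); i<j, swap → 5 9 8 4 7 15 11
j→3 (a[3]=4≤7), i→1 (a[1]=9≥7); i<j, swap → 5 4 8 9 7 15 11
j→1, i→2; i≥j, return j=1. a = 5 4 8 9 7 15 11

5 4 8 9 7 15 11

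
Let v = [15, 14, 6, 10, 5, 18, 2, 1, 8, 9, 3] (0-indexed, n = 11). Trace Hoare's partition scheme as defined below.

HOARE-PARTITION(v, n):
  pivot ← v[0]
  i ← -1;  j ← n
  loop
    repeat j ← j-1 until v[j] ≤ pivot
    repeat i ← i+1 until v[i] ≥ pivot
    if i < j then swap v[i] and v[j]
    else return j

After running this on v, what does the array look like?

[3, 14, 6, 10, 5, 9, 2, 1, 8, 18, 15]

pivot = v[0] = 15; i = -1, j = 11
j→10 (v[10]=3≤15), i→0 (v[0]=15≥15); i<j, swap → [3, 14, 6, 10, 5, 18, 2, 1, 8, 9, 15]
j→9 (v[9]=9≤15), i→5 (v[5]=18≥15); i<j, swap → [3, 14, 6, 10, 5, 9, 2, 1, 8, 18, 15]
j→8, i→9; i≥j, return j=8. v = [3, 14, 6, 10, 5, 9, 2, 1, 8, 18, 15]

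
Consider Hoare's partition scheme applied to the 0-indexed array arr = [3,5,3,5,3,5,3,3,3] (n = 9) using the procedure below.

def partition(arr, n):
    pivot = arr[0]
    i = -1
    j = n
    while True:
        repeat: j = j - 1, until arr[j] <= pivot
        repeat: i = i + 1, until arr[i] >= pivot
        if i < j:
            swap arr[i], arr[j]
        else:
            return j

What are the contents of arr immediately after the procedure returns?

pivot = arr[0] = 3; i = -1, j = 9
j→8 (arr[8]=3≤3), i→0 (arr[0]=3≥3); i<j, swap → [3,5,3,5,3,5,3,3,3]
j→7 (arr[7]=3≤3), i→1 (arr[1]=5≥3); i<j, swap → [3,3,3,5,3,5,3,5,3]
j→6 (arr[6]=3≤3), i→2 (arr[2]=3≥3); i<j, swap → [3,3,3,5,3,5,3,5,3]
j→4 (arr[4]=3≤3), i→3 (arr[3]=5≥3); i<j, swap → [3,3,3,3,5,5,3,5,3]
j→3, i→4; i≥j, return j=3. arr = [3,3,3,3,5,5,3,5,3]

[3,3,3,3,5,5,3,5,3]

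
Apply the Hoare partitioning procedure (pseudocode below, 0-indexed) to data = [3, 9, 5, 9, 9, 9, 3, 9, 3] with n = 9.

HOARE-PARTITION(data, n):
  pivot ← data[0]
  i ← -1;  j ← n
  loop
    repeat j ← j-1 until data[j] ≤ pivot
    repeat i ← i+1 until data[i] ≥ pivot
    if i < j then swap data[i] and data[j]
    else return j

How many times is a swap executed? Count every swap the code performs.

pivot = data[0] = 3; i = -1, j = 9
j→8 (data[8]=3≤3), i→0 (data[0]=3≥3); i<j, swap → [3, 9, 5, 9, 9, 9, 3, 9, 3]
j→6 (data[6]=3≤3), i→1 (data[1]=9≥3); i<j, swap → [3, 3, 5, 9, 9, 9, 9, 9, 3]
j→1, i→2; i≥j, return j=1. data = [3, 3, 5, 9, 9, 9, 9, 9, 3]

2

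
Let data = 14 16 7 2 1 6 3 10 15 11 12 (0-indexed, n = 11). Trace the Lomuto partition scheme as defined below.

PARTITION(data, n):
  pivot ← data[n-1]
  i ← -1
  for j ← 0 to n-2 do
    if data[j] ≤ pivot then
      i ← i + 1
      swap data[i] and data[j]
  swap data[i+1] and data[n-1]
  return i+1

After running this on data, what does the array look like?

7 2 1 6 3 10 11 12 15 14 16

pivot = data[10] = 12; i = -1
j=0: data[0]=14 > 12 → no swap
j=1: data[1]=16 > 12 → no swap
j=2: data[2]=7 ≤ 12 → i=0, swap data[0],data[2] → 7 16 14 2 1 6 3 10 15 11 12
j=3: data[3]=2 ≤ 12 → i=1, swap data[1],data[3] → 7 2 14 16 1 6 3 10 15 11 12
j=4: data[4]=1 ≤ 12 → i=2, swap data[2],data[4] → 7 2 1 16 14 6 3 10 15 11 12
j=5: data[5]=6 ≤ 12 → i=3, swap data[3],data[5] → 7 2 1 6 14 16 3 10 15 11 12
j=6: data[6]=3 ≤ 12 → i=4, swap data[4],data[6] → 7 2 1 6 3 16 14 10 15 11 12
j=7: data[7]=10 ≤ 12 → i=5, swap data[5],data[7] → 7 2 1 6 3 10 14 16 15 11 12
j=8: data[8]=15 > 12 → no swap
j=9: data[9]=11 ≤ 12 → i=6, swap data[6],data[9] → 7 2 1 6 3 10 11 16 15 14 12
final swap data[7],data[10] → 7 2 1 6 3 10 11 12 15 14 16; return 7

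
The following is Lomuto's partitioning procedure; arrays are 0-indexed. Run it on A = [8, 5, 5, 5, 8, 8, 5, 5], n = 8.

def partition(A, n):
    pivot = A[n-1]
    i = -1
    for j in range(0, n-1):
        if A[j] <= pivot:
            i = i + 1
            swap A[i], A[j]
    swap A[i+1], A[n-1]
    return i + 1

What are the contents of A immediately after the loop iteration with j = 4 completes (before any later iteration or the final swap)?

[5, 5, 5, 8, 8, 8, 5, 5]

pivot=5, i=-1
j=0: 8>5, skip
j=1: 5≤5, i=0, swap(0,1) ⇒ [5, 8, 5, 5, 8, 8, 5, 5]
j=2: 5≤5, i=1, swap(1,2) ⇒ [5, 5, 8, 5, 8, 8, 5, 5]
j=3: 5≤5, i=2, swap(2,3) ⇒ [5, 5, 5, 8, 8, 8, 5, 5]
j=4: 8>5, skip
(after j=4) A = [5, 5, 5, 8, 8, 8, 5, 5]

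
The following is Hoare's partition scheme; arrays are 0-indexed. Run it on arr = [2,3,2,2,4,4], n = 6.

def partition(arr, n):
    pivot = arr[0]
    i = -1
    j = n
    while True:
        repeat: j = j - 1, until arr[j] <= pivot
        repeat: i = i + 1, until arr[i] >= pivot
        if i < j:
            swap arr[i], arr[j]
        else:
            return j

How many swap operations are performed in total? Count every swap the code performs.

pivot = arr[0] = 2; i = -1, j = 6
j→3 (arr[3]=2≤2), i→0 (arr[0]=2≥2); i<j, swap → [2,3,2,2,4,4]
j→2 (arr[2]=2≤2), i→1 (arr[1]=3≥2); i<j, swap → [2,2,3,2,4,4]
j→1, i→2; i≥j, return j=1. arr = [2,2,3,2,4,4]

2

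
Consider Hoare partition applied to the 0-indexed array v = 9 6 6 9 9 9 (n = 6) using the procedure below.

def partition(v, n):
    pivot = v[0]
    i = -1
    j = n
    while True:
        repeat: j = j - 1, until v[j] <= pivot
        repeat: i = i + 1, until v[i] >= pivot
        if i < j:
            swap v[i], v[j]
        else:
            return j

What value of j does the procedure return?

3

pivot = v[0] = 9; i = -1, j = 6
j→5 (v[5]=9≤9), i→0 (v[0]=9≥9); i<j, swap → 9 6 6 9 9 9
j→4 (v[4]=9≤9), i→3 (v[3]=9≥9); i<j, swap → 9 6 6 9 9 9
j→3, i→4; i≥j, return j=3. v = 9 6 6 9 9 9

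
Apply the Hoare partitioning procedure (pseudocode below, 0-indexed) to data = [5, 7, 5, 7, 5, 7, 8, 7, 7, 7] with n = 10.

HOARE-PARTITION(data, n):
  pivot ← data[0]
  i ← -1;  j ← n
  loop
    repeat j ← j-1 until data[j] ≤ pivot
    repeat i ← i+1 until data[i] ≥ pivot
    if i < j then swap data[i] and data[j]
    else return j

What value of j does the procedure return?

pivot = data[0] = 5; i = -1, j = 10
j→4 (data[4]=5≤5), i→0 (data[0]=5≥5); i<j, swap → [5, 7, 5, 7, 5, 7, 8, 7, 7, 7]
j→2 (data[2]=5≤5), i→1 (data[1]=7≥5); i<j, swap → [5, 5, 7, 7, 5, 7, 8, 7, 7, 7]
j→1, i→2; i≥j, return j=1. data = [5, 5, 7, 7, 5, 7, 8, 7, 7, 7]

1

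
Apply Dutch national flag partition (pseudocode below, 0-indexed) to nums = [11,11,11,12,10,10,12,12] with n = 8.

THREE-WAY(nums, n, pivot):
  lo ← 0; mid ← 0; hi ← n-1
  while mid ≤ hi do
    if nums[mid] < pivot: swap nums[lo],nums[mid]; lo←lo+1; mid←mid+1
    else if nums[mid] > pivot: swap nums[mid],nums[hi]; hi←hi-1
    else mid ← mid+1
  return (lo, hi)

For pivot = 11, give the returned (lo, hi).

pivot = 11; lo=0, mid=0, hi=7
nums[mid]=11=11: mid=1
nums[mid]=11=11: mid=2
nums[mid]=11=11: mid=3
nums[mid]=12>11: swap nums[3],nums[7]; hi=6 → [11,11,11,12,10,10,12,12]
nums[mid]=12>11: swap nums[3],nums[6]; hi=5 → [11,11,11,12,10,10,12,12]
nums[mid]=12>11: swap nums[3],nums[5]; hi=4 → [11,11,11,10,10,12,12,12]
nums[mid]=10<11: swap nums[0],nums[3]; lo=1,mid=4 → [10,11,11,11,10,12,12,12]
nums[mid]=10<11: swap nums[1],nums[4]; lo=2,mid=5 → [10,10,11,11,11,12,12,12]
end: lo=2, hi=4; nums = [10,10,11,11,11,12,12,12]

(2, 4)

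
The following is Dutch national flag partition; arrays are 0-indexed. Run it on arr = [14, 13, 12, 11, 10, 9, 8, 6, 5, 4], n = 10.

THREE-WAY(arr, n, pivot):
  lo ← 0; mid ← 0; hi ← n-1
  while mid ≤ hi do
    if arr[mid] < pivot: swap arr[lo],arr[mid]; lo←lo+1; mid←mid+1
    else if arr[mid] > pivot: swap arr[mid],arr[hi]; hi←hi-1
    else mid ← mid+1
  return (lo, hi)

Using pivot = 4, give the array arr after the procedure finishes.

[4, 12, 11, 10, 9, 8, 6, 5, 13, 14]

lo=0 mid=0 hi=9
14>4: swap(0,9), hi=8 ⇒ [4, 13, 12, 11, 10, 9, 8, 6, 5, 14]
4=4: mid=1
13>4: swap(1,8), hi=7 ⇒ [4, 5, 12, 11, 10, 9, 8, 6, 13, 14]
5>4: swap(1,7), hi=6 ⇒ [4, 6, 12, 11, 10, 9, 8, 5, 13, 14]
6>4: swap(1,6), hi=5 ⇒ [4, 8, 12, 11, 10, 9, 6, 5, 13, 14]
8>4: swap(1,5), hi=4 ⇒ [4, 9, 12, 11, 10, 8, 6, 5, 13, 14]
9>4: swap(1,4), hi=3 ⇒ [4, 10, 12, 11, 9, 8, 6, 5, 13, 14]
10>4: swap(1,3), hi=2 ⇒ [4, 11, 12, 10, 9, 8, 6, 5, 13, 14]
11>4: swap(1,2), hi=1 ⇒ [4, 12, 11, 10, 9, 8, 6, 5, 13, 14]
12>4: swap(1,1), hi=0 ⇒ [4, 12, 11, 10, 9, 8, 6, 5, 13, 14]
done. lo=0 hi=0; arr=[4, 12, 11, 10, 9, 8, 6, 5, 13, 14]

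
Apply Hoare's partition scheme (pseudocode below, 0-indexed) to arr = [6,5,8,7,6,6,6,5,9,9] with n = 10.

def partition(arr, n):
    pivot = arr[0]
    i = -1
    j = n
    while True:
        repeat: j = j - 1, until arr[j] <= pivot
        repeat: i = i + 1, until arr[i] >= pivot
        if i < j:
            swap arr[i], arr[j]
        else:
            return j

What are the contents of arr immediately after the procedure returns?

[5,5,6,6,6,7,8,6,9,9]

pivot = arr[0] = 6; i = -1, j = 10
j→7 (arr[7]=5≤6), i→0 (arr[0]=6≥6); i<j, swap → [5,5,8,7,6,6,6,6,9,9]
j→6 (arr[6]=6≤6), i→2 (arr[2]=8≥6); i<j, swap → [5,5,6,7,6,6,8,6,9,9]
j→5 (arr[5]=6≤6), i→3 (arr[3]=7≥6); i<j, swap → [5,5,6,6,6,7,8,6,9,9]
j→4, i→4; i≥j, return j=4. arr = [5,5,6,6,6,7,8,6,9,9]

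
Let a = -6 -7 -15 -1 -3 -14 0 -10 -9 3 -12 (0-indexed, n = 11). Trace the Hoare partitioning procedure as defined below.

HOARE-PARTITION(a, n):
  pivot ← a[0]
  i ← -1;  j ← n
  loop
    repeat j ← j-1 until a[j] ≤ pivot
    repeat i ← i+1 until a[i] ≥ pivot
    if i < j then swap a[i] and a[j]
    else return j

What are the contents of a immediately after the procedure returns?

pivot=-6
j stops at 10 (-12), i stops at 0 (-6); swap ⇒ -12 -7 -15 -1 -3 -14 0 -10 -9 3 -6
j stops at 8 (-9), i stops at 3 (-1); swap ⇒ -12 -7 -15 -9 -3 -14 0 -10 -1 3 -6
j stops at 7 (-10), i stops at 4 (-3); swap ⇒ -12 -7 -15 -9 -10 -14 0 -3 -1 3 -6
j stops at 5, i stops at 6; i≥j ⇒ return 5. a=-12 -7 -15 -9 -10 -14 0 -3 -1 3 -6

-12 -7 -15 -9 -10 -14 0 -3 -1 3 -6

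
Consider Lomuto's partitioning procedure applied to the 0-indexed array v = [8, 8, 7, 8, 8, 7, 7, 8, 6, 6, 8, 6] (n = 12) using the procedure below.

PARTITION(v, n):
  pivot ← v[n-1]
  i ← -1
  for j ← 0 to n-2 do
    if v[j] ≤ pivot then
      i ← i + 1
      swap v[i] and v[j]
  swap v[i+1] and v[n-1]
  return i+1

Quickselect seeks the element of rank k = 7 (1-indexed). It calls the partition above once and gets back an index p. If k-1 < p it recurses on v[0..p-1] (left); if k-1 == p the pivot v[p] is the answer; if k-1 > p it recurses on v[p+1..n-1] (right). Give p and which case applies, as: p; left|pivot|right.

2; right

pivot=6, i=-1
j=0: 8>6, skip
j=1: 8>6, skip
j=2: 7>6, skip
j=3: 8>6, skip
j=4: 8>6, skip
j=5: 7>6, skip
j=6: 7>6, skip
j=7: 8>6, skip
j=8: 6≤6, i=0, swap(0,8) ⇒ [6, 8, 7, 8, 8, 7, 7, 8, 8, 6, 8, 6]
j=9: 6≤6, i=1, swap(1,9) ⇒ [6, 6, 7, 8, 8, 7, 7, 8, 8, 8, 8, 6]
j=10: 8>6, skip
swap(2,11) ⇒ [6, 6, 6, 8, 8, 7, 7, 8, 8, 8, 8, 7]; return 2
p = 2; k-1 = 6 > 2 ⇒ right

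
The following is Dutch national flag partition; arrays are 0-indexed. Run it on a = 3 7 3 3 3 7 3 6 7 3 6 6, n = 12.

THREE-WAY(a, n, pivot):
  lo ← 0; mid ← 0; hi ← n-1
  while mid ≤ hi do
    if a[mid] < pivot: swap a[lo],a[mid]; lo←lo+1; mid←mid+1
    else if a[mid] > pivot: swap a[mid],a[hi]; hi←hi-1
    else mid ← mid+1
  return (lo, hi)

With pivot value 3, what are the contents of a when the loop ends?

pivot = 3; lo=0, mid=0, hi=11
a[mid]=3=3: mid=1
a[mid]=7>3: swap a[1],a[11]; hi=10 → 3 6 3 3 3 7 3 6 7 3 6 7
a[mid]=6>3: swap a[1],a[10]; hi=9 → 3 6 3 3 3 7 3 6 7 3 6 7
a[mid]=6>3: swap a[1],a[9]; hi=8 → 3 3 3 3 3 7 3 6 7 6 6 7
a[mid]=3=3: mid=2
a[mid]=3=3: mid=3
a[mid]=3=3: mid=4
a[mid]=3=3: mid=5
a[mid]=7>3: swap a[5],a[8]; hi=7 → 3 3 3 3 3 7 3 6 7 6 6 7
a[mid]=7>3: swap a[5],a[7]; hi=6 → 3 3 3 3 3 6 3 7 7 6 6 7
a[mid]=6>3: swap a[5],a[6]; hi=5 → 3 3 3 3 3 3 6 7 7 6 6 7
a[mid]=3=3: mid=6
end: lo=0, hi=5; a = 3 3 3 3 3 3 6 7 7 6 6 7

3 3 3 3 3 3 6 7 7 6 6 7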